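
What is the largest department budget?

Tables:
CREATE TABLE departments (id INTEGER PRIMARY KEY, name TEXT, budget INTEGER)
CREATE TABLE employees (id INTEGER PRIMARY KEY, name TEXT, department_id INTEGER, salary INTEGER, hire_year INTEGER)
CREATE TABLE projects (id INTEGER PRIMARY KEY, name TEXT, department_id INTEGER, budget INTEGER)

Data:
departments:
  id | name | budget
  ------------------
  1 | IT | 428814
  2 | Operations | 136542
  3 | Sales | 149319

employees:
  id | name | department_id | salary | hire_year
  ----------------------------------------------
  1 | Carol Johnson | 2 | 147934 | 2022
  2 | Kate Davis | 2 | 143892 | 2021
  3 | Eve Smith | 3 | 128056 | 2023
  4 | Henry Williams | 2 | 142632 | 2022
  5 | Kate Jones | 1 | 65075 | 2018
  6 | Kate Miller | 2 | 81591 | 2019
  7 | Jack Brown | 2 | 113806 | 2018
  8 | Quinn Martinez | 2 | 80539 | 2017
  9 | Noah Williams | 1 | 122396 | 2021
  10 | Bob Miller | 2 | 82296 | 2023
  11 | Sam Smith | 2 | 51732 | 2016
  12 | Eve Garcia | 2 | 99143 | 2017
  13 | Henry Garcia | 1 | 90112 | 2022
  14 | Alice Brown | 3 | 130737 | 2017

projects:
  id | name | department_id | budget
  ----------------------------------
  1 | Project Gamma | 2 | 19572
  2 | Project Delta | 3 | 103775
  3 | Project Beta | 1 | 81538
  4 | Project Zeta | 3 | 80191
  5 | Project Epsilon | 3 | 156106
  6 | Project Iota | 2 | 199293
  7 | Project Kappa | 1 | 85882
SELECT MAX(budget) FROM departments

Execution result:
428814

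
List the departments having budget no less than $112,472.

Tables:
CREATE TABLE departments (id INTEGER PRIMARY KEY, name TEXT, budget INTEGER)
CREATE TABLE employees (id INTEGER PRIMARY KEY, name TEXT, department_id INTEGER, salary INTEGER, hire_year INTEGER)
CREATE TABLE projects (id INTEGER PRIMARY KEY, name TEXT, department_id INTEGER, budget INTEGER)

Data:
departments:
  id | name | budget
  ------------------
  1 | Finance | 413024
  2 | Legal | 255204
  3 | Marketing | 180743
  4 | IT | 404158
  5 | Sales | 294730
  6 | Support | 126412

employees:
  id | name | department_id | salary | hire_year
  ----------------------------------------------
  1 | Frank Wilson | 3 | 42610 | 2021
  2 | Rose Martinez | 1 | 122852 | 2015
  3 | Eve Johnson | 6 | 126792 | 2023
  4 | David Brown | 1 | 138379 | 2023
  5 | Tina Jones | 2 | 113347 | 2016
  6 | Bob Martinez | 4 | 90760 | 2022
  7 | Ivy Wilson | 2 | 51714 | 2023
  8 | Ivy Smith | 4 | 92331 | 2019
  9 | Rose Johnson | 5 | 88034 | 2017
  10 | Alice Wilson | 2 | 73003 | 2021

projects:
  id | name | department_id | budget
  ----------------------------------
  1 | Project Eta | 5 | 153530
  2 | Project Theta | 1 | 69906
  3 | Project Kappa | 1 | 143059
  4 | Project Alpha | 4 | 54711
SELECT name, budget FROM departments WHERE budget >= 112472

Execution result:
name | budget
Finance | 413024
Legal | 255204
Marketing | 180743
IT | 404158
Sales | 294730
Support | 126412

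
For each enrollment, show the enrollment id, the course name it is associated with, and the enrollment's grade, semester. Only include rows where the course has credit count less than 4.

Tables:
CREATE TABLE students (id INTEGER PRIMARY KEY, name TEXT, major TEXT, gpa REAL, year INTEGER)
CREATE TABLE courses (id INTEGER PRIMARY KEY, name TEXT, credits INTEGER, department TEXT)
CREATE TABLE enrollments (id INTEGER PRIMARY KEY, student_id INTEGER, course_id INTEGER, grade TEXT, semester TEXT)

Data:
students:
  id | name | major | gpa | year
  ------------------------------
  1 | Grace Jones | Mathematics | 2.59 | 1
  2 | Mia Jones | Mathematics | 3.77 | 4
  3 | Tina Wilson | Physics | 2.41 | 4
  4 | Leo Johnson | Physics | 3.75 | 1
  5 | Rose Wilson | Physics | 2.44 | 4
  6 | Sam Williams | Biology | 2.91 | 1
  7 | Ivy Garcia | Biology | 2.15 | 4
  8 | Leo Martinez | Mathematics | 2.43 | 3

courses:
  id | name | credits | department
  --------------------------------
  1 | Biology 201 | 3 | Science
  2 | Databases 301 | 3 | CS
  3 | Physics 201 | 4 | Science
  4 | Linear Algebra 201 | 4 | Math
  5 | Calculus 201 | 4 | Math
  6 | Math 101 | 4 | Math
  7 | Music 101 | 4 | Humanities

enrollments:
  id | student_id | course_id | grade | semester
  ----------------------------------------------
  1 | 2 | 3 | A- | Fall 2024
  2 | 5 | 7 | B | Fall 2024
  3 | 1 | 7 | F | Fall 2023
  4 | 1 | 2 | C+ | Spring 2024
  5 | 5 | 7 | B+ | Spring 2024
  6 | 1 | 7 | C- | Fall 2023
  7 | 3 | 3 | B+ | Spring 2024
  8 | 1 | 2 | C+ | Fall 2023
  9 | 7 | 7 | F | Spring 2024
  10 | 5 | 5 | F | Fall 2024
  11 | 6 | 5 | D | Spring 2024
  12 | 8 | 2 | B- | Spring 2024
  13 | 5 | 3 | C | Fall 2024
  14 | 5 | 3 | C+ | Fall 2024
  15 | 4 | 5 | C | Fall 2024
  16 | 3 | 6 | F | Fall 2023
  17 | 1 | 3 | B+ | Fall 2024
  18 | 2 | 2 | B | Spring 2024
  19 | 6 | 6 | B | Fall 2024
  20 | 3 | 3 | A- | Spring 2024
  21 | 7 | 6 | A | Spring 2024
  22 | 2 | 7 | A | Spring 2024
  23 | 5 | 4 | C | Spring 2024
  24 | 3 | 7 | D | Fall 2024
SELECT c.id, p.name AS course, c.grade, c.semester FROM enrollments c JOIN courses p ON c.course_id = p.id WHERE p.credits < 4

Execution result:
id | course | grade | semester
4 | Databases 301 | C+ | Spring 2024
8 | Databases 301 | C+ | Fall 2023
12 | Databases 301 | B- | Spring 2024
18 | Databases 301 | B | Spring 2024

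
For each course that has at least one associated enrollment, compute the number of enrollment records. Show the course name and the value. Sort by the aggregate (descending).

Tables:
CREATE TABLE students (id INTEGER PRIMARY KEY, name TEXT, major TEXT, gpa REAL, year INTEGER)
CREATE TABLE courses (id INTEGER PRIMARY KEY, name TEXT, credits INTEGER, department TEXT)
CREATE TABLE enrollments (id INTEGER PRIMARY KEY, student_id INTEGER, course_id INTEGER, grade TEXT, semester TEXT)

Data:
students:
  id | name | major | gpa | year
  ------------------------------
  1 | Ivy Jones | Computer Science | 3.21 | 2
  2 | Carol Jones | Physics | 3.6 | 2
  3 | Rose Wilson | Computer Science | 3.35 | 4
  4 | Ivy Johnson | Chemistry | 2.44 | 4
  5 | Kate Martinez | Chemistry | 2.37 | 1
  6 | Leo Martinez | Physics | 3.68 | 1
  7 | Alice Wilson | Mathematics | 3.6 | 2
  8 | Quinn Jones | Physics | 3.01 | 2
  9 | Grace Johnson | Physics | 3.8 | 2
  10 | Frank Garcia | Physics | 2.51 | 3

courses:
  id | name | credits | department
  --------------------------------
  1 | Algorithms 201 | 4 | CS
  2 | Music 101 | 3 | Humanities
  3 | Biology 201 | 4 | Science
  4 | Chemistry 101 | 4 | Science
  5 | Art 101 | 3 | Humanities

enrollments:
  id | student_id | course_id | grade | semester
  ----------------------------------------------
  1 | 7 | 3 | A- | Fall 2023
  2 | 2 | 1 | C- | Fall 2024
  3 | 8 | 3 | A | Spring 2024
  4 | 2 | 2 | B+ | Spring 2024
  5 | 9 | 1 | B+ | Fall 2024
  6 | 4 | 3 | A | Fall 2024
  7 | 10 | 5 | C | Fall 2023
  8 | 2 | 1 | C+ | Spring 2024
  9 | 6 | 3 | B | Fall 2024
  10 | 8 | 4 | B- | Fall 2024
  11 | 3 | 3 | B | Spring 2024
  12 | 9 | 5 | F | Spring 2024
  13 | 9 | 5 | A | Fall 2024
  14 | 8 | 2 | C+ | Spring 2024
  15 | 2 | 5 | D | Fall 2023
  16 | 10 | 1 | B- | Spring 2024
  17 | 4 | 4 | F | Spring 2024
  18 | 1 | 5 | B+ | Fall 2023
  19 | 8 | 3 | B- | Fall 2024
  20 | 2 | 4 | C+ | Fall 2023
SELECT p.name, COUNT(*) AS n FROM enrollments c JOIN courses p ON c.course_id = p.id GROUP BY p.id, p.name ORDER BY n DESC

Execution result:
name | n
Biology 201 | 6
Art 101 | 5
Algorithms 201 | 4
Chemistry 101 | 3
Music 101 | 2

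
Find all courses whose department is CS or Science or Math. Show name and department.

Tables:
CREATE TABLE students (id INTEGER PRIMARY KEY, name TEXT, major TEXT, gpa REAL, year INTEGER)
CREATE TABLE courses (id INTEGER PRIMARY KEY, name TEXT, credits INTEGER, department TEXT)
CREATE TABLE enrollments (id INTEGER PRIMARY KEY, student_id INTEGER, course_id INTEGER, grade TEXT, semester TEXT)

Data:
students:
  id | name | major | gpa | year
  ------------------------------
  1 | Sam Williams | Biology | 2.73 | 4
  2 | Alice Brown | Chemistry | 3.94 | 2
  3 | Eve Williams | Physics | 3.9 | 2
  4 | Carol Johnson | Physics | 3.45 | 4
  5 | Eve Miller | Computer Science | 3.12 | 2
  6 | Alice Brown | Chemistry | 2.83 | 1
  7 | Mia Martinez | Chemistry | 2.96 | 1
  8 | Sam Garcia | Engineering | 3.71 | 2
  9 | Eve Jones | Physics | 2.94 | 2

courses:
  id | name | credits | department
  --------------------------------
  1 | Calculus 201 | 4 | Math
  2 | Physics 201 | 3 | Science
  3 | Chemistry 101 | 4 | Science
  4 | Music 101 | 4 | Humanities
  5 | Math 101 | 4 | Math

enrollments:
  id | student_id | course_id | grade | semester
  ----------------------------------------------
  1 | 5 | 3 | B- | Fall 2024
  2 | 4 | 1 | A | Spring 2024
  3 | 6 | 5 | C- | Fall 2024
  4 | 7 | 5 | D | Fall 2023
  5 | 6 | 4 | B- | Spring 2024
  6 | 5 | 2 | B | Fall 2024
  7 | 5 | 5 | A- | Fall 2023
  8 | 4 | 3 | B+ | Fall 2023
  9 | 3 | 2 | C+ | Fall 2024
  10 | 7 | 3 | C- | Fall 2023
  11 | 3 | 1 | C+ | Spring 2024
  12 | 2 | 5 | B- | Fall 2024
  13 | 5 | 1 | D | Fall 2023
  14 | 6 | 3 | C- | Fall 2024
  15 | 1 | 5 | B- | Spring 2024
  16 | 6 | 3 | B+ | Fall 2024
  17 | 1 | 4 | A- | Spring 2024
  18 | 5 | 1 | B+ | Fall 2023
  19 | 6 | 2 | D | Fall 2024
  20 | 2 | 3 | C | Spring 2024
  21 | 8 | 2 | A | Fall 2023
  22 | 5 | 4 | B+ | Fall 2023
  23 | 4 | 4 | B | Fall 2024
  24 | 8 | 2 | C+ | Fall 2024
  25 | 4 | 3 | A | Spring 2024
SELECT name, department FROM courses WHERE department IN ('CS', 'Science', 'Math')

Execution result:
name | department
Calculus 201 | Math
Physics 201 | Science
Chemistry 101 | Science
Math 101 | Math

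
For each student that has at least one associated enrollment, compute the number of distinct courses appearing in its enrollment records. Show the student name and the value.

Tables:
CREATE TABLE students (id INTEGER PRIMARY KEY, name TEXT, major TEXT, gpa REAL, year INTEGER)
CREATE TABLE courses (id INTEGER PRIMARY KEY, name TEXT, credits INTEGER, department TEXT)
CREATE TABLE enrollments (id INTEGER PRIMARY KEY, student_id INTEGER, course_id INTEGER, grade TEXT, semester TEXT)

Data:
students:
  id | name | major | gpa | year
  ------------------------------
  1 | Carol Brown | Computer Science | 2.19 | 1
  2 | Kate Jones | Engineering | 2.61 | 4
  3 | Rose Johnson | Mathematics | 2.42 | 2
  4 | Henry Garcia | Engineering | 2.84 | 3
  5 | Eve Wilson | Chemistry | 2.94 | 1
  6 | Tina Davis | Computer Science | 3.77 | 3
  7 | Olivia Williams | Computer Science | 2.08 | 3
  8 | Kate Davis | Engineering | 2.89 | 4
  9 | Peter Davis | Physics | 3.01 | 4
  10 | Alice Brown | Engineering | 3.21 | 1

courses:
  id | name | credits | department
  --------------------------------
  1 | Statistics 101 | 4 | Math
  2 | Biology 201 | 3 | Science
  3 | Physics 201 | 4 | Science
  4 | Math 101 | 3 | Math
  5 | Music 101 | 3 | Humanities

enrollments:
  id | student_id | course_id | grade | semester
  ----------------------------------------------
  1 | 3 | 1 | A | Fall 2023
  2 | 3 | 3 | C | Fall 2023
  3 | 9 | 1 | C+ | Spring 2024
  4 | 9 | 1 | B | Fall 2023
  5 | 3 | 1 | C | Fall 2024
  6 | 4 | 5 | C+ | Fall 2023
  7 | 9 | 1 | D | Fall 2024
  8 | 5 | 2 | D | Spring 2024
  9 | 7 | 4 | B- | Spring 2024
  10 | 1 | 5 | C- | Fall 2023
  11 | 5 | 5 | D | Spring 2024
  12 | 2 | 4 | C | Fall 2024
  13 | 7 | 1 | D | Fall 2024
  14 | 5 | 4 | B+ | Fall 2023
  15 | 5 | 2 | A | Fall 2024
SELECT p.name, COUNT(DISTINCT c.course_id) AS distinct_course_count FROM enrollments c JOIN students p ON c.student_id = p.id GROUP BY p.id, p.name

Execution result:
name | distinct_course_count
Carol Brown | 1
Kate Jones | 1
Rose Johnson | 2
Henry Garcia | 1
Eve Wilson | 3
Olivia Williams | 2
Peter Davis | 1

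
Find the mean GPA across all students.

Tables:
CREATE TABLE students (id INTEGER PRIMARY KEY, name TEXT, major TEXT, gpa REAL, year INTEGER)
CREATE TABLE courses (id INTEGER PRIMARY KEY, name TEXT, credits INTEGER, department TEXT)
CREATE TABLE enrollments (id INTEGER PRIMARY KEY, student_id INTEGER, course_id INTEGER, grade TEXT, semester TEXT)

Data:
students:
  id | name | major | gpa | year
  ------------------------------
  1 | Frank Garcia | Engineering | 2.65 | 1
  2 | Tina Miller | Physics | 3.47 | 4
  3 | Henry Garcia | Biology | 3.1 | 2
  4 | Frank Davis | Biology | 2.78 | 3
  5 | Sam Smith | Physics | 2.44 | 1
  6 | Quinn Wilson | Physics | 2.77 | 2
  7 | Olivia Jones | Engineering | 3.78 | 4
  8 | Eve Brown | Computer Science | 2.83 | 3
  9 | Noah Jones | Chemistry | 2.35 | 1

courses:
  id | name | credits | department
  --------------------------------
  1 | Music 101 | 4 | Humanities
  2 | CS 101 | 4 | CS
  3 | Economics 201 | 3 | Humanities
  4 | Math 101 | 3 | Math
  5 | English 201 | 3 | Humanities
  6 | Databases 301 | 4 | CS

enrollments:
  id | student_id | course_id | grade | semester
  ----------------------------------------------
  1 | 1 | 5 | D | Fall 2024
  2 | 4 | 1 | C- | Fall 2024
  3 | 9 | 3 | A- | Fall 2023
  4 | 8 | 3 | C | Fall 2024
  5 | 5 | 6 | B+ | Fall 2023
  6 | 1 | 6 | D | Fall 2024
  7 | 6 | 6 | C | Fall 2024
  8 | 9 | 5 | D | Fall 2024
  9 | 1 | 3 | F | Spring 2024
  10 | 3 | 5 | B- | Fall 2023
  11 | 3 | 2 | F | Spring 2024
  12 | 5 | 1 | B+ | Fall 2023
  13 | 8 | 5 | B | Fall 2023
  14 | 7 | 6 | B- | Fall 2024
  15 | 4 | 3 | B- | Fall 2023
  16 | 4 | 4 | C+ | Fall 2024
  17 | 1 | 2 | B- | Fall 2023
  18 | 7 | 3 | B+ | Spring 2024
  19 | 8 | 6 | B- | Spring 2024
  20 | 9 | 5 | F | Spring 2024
SELECT AVG(gpa) FROM students

Execution result:
2.91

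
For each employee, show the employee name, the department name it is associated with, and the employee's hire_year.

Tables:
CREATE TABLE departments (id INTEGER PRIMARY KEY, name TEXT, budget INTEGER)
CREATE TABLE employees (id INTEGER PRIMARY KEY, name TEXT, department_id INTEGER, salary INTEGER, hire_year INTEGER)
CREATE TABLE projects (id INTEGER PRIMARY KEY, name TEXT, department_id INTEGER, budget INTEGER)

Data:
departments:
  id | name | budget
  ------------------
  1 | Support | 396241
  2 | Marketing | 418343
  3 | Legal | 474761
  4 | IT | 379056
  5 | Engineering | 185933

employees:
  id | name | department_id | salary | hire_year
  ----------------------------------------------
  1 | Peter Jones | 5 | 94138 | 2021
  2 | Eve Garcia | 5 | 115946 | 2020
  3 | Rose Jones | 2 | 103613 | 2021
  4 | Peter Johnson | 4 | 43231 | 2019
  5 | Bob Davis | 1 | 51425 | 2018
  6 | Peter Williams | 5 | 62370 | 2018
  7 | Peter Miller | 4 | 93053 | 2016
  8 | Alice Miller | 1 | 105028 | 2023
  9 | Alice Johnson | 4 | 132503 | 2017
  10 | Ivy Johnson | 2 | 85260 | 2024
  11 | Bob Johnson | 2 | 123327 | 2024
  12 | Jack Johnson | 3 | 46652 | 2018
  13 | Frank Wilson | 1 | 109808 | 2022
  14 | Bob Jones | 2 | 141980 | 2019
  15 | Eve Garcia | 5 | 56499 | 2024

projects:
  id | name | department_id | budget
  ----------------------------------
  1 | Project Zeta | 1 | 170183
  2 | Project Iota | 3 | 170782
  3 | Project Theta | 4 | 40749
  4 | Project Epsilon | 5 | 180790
SELECT c.name, p.name AS department, c.hire_year FROM employees c JOIN departments p ON c.department_id = p.id

Execution result:
name | department | hire_year
Peter Jones | Engineering | 2021
Eve Garcia | Engineering | 2020
Rose Jones | Marketing | 2021
Peter Johnson | IT | 2019
Bob Davis | Support | 2018
Peter Williams | Engineering | 2018
Peter Miller | IT | 2016
Alice Miller | Support | 2023
Alice Johnson | IT | 2017
Ivy Johnson | Marketing | 2024
Bob Johnson | Marketing | 2024
Jack Johnson | Legal | 2018
Frank Wilson | Support | 2022
Bob Jones | Marketing | 2019
Eve Garcia | Engineering | 2024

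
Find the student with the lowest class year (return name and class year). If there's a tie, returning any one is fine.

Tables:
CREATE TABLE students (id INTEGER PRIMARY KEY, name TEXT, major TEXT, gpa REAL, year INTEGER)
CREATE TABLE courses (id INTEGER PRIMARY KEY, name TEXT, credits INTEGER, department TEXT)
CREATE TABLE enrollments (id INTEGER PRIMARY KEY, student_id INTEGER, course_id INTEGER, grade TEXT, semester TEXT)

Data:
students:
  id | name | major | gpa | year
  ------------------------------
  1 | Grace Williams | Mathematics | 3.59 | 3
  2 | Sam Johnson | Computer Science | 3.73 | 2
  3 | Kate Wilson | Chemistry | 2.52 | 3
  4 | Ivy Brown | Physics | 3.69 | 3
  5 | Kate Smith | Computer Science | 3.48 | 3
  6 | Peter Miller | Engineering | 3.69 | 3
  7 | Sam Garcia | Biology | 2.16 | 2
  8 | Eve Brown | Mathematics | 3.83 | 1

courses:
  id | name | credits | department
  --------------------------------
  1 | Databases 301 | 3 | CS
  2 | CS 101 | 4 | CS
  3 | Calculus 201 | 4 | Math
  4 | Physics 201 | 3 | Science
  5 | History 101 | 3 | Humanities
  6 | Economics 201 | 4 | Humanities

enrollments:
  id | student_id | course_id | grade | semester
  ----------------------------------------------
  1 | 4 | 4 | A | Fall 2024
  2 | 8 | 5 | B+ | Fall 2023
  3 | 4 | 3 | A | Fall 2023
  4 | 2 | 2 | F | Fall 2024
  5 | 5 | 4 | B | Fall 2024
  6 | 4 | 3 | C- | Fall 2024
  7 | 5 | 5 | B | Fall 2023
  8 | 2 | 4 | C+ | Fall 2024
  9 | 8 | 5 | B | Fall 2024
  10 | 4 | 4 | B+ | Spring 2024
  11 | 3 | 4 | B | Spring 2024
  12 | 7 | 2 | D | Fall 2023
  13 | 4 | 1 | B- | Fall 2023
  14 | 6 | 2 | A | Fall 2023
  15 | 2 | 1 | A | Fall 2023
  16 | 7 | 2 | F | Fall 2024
SELECT name, year FROM students ORDER BY year ASC LIMIT 1

Execution result:
name | year
Eve Brown | 1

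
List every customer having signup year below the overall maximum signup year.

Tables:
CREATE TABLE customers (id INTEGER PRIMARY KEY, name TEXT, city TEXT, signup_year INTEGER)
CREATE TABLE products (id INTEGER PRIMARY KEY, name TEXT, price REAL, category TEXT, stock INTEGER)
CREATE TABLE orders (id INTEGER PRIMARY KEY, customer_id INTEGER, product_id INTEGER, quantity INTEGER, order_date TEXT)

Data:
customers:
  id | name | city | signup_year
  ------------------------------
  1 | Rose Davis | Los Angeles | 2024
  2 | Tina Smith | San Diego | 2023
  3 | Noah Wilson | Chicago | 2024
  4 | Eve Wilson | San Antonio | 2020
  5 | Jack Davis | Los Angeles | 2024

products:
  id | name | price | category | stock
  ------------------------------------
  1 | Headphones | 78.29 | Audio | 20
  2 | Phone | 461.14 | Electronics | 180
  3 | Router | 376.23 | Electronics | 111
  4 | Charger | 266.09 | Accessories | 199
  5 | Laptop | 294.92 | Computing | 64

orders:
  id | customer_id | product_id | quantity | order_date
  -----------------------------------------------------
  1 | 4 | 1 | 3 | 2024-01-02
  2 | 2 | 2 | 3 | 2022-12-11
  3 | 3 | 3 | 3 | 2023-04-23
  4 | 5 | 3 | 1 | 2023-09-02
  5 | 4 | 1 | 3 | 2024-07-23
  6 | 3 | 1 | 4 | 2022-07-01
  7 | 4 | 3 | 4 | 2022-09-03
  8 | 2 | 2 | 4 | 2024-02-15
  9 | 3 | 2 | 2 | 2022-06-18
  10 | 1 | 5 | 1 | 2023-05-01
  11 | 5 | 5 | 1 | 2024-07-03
SELECT name, signup_year FROM customers WHERE signup_year < (SELECT MAX(signup_year) FROM customers)

Execution result:
name | signup_year
Tina Smith | 2023
Eve Wilson | 2020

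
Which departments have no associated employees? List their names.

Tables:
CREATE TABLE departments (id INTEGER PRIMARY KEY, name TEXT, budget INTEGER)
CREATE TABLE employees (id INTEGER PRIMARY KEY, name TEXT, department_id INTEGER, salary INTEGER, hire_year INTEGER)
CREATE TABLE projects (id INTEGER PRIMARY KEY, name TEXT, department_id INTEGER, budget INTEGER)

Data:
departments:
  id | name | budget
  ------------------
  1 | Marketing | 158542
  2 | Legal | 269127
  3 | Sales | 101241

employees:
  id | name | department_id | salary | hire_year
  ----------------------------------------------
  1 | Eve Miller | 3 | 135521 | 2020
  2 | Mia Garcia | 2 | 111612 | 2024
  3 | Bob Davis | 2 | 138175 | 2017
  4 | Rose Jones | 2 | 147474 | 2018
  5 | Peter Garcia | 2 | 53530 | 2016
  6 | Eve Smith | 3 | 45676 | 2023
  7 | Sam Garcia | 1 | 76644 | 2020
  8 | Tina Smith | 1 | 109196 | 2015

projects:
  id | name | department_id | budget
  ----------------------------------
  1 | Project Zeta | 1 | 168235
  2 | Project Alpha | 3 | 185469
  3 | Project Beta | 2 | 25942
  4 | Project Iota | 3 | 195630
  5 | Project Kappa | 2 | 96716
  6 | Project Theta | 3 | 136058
SELECT p.name FROM departments p LEFT JOIN employees c ON c.department_id = p.id WHERE c.id IS NULL

Execution result:
(no rows)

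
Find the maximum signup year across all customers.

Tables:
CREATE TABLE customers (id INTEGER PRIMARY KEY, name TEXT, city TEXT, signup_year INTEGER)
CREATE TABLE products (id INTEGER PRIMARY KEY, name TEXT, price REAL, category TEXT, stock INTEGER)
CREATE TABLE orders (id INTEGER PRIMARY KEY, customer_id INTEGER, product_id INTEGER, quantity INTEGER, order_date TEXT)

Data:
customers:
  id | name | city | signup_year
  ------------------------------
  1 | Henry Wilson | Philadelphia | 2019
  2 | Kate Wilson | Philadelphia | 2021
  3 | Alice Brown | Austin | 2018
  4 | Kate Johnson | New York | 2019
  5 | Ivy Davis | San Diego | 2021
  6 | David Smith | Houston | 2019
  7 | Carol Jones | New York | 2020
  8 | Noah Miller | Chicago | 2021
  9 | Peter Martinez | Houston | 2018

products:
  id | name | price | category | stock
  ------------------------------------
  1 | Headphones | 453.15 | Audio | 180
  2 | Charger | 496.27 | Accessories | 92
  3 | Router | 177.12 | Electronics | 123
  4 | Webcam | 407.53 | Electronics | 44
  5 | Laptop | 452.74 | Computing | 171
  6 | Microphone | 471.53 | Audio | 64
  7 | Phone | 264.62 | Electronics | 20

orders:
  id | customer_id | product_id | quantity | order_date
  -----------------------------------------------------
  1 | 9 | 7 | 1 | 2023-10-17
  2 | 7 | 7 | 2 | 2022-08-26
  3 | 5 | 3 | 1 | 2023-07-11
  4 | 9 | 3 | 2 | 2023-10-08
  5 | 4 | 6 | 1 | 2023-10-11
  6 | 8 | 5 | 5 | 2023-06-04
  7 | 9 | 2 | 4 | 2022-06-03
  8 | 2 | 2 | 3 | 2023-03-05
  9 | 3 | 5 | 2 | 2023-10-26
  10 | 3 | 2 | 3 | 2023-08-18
SELECT MAX(signup_year) FROM customers

Execution result:
2021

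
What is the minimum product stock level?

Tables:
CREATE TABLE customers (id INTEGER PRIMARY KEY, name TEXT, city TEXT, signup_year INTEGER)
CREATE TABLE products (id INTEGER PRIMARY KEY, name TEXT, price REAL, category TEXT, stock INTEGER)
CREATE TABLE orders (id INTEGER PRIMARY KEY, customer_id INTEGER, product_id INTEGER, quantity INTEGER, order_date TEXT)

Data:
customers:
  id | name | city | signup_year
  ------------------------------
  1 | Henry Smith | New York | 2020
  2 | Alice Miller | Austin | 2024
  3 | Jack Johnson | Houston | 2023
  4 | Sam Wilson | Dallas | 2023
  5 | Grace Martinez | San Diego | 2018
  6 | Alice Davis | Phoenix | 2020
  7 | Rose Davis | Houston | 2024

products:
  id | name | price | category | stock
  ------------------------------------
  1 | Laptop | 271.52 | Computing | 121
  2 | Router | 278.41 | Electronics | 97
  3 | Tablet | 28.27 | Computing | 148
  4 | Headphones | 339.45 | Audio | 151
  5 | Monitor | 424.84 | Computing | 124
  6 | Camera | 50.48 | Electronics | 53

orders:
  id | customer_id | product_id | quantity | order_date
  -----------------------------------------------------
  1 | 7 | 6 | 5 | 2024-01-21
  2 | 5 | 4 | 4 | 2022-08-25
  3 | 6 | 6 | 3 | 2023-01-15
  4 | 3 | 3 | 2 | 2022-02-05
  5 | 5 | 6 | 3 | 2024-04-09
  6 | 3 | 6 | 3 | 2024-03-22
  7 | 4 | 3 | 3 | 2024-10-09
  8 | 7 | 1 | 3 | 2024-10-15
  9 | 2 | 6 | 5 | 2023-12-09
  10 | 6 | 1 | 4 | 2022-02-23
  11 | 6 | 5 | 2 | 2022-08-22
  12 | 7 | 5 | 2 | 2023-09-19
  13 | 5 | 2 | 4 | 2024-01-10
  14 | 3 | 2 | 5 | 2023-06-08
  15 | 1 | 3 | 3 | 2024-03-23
SELECT MIN(stock) FROM products

Execution result:
53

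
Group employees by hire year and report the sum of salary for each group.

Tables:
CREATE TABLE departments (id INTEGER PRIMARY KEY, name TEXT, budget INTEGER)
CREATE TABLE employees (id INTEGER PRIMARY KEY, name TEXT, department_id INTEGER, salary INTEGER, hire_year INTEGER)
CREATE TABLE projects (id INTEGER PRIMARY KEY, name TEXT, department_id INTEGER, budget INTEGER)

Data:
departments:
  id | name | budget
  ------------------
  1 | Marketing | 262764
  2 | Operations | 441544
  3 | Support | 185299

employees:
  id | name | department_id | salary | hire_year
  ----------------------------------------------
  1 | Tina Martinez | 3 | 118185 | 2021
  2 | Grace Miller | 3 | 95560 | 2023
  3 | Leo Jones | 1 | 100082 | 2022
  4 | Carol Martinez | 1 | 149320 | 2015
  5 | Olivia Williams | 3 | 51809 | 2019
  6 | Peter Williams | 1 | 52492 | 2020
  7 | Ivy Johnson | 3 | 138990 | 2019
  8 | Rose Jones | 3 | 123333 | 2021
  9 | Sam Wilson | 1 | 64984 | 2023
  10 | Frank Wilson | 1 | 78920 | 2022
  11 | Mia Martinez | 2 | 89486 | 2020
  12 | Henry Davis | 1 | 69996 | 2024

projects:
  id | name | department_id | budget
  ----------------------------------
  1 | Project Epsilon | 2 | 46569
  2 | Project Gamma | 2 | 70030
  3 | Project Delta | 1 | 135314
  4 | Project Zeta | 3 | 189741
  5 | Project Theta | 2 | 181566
SELECT hire_year, SUM(salary) AS sum_salary FROM employees GROUP BY hire_year

Execution result:
hire_year | sum_salary
2015 | 149320
2019 | 190799
2020 | 141978
2021 | 241518
2022 | 179002
2023 | 160544
2024 | 69996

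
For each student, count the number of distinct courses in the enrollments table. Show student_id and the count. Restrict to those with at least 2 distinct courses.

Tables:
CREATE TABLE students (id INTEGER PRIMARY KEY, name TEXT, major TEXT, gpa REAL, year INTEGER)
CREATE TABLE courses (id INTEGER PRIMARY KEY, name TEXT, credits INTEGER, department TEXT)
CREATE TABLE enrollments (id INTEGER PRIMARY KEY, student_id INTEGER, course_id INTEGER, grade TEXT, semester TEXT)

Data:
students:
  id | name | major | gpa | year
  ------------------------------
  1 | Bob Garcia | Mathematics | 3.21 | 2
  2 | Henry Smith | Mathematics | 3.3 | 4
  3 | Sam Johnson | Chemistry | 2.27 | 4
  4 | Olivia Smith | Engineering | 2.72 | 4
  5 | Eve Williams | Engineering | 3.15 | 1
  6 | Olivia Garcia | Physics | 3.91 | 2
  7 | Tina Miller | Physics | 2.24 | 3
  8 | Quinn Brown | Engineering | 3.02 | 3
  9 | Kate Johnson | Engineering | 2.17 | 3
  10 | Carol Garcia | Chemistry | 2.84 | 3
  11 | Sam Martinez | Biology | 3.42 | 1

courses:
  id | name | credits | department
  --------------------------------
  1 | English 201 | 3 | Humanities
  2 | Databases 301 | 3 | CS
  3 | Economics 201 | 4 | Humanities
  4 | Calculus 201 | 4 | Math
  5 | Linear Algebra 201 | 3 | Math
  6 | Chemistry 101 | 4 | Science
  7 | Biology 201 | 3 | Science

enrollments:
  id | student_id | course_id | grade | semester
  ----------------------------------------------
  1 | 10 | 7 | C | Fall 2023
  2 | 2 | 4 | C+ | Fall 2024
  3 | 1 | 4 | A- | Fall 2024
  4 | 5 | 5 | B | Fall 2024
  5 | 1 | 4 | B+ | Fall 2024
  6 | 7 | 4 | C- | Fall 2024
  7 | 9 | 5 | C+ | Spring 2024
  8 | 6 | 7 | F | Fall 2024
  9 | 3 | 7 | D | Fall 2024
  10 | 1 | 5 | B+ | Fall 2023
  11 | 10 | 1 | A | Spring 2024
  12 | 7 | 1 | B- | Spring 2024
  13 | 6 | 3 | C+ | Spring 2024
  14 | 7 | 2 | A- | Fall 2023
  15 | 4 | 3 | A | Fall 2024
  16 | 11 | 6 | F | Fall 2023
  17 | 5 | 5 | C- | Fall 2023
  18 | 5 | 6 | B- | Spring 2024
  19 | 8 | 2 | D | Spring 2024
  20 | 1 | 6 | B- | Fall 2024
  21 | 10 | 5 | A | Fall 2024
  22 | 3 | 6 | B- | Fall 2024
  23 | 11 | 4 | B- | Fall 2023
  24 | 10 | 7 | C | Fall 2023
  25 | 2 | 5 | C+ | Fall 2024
SELECT student_id, COUNT(DISTINCT course_id) AS distinct_course_count FROM enrollments GROUP BY student_id HAVING COUNT(DISTINCT course_id) >= 2

Execution result:
student_id | distinct_course_count
1 | 3
2 | 2
3 | 2
5 | 2
6 | 2
7 | 3
10 | 3
11 | 2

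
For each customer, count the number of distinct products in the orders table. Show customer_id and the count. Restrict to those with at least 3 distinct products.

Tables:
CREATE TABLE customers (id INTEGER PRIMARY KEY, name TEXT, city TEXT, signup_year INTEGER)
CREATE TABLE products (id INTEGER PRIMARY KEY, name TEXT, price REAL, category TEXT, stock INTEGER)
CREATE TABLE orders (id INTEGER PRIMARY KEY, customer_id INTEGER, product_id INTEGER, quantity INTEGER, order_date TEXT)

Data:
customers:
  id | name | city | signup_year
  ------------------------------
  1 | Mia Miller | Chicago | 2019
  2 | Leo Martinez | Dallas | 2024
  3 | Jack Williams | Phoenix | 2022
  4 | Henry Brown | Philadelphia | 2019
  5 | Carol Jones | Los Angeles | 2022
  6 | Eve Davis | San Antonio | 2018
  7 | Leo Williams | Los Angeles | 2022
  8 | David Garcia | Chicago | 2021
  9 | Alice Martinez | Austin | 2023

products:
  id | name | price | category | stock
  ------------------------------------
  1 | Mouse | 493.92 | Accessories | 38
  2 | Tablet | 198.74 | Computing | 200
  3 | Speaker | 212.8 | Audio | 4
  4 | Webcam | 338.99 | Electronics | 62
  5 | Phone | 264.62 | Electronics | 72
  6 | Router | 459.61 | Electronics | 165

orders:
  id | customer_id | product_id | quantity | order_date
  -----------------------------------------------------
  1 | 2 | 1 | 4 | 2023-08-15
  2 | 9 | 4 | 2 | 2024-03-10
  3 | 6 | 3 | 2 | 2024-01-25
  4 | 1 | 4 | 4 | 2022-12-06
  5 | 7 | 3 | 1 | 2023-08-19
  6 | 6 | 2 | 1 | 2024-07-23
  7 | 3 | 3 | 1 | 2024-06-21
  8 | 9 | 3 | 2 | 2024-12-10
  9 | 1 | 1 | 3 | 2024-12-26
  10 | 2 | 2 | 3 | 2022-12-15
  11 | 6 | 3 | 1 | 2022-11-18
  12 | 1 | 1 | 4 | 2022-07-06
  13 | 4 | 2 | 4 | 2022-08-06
SELECT customer_id, COUNT(DISTINCT product_id) AS distinct_product_count FROM orders GROUP BY customer_id HAVING COUNT(DISTINCT product_id) >= 3

Execution result:
(no rows)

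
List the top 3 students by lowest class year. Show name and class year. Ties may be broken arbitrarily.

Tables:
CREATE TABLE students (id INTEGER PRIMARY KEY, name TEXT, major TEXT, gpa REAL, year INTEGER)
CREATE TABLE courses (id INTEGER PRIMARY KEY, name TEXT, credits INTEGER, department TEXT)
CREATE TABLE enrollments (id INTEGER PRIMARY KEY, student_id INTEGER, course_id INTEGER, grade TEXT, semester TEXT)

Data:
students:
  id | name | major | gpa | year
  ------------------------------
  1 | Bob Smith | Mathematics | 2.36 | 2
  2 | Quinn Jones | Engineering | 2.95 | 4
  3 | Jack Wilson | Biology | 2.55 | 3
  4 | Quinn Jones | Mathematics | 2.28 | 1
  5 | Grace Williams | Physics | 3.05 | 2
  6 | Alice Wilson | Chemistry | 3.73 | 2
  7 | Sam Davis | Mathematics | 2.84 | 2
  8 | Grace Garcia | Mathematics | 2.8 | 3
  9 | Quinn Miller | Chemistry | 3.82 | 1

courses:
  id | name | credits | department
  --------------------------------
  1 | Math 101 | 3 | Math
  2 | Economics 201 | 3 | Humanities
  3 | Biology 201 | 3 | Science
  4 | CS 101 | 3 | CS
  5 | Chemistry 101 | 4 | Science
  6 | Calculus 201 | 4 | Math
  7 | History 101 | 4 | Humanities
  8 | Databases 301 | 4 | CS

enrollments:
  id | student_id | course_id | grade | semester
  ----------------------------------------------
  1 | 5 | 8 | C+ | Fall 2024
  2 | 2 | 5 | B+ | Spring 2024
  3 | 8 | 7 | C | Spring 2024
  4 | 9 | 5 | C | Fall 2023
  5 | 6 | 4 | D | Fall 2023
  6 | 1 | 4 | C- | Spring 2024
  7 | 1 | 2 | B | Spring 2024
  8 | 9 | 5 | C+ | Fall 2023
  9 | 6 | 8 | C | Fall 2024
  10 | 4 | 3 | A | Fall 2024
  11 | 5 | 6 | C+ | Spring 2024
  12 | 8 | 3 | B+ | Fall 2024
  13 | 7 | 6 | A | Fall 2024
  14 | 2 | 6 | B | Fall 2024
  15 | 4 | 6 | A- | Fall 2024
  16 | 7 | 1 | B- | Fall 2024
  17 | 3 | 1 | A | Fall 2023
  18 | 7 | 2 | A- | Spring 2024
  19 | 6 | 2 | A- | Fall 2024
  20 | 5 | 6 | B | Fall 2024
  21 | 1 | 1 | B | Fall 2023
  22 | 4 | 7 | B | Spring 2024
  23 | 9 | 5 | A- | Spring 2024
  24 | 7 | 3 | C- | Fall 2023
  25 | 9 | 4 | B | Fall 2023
SELECT name, year FROM students ORDER BY year ASC LIMIT 3

Execution result:
name | year
Quinn Jones | 1
Quinn Miller | 1
Bob Smith | 2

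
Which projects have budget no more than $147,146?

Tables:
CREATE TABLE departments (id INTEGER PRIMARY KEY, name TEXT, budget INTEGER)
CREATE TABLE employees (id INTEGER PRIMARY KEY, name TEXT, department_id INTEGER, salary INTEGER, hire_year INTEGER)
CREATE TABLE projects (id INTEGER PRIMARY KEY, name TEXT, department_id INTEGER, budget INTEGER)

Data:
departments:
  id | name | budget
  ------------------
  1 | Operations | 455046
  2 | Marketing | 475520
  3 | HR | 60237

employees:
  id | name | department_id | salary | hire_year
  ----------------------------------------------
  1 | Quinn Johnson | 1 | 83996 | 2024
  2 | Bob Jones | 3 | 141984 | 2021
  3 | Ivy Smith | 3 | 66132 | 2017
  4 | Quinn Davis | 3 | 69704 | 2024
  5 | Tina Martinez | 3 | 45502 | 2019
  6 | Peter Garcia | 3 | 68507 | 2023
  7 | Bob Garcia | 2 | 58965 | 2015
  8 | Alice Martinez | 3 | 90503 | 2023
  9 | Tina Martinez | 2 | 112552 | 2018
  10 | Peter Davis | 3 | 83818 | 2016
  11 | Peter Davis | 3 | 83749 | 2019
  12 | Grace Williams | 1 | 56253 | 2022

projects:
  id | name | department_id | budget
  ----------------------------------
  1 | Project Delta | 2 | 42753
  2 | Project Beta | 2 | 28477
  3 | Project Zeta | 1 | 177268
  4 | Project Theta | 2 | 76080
SELECT name, budget FROM projects WHERE budget <= 147146

Execution result:
name | budget
Project Delta | 42753
Project Beta | 28477
Project Theta | 76080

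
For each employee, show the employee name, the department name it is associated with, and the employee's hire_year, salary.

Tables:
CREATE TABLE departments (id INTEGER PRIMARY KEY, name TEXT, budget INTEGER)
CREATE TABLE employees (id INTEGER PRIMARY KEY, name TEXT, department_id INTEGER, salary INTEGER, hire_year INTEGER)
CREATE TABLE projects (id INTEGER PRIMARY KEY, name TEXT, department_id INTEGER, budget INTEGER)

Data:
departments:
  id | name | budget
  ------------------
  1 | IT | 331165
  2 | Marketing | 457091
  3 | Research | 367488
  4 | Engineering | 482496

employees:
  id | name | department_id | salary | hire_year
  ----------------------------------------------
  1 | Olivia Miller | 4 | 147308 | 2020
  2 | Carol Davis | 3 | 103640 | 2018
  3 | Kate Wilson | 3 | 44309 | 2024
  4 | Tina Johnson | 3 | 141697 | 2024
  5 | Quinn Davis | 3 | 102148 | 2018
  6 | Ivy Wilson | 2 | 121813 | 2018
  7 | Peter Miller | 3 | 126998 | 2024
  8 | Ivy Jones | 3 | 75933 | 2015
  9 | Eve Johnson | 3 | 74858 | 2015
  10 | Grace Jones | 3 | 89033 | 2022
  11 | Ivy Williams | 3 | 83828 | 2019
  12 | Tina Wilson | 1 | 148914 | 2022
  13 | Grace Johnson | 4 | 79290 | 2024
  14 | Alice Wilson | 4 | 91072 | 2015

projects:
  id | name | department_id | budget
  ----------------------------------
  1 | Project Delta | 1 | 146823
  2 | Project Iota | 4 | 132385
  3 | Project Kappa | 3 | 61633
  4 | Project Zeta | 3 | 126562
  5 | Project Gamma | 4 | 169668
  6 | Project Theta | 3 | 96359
SELECT c.name, p.name AS department, c.hire_year, c.salary FROM employees c JOIN departments p ON c.department_id = p.id

Execution result:
name | department | hire_year | salary
Olivia Miller | Engineering | 2020 | 147308
Carol Davis | Research | 2018 | 103640
Kate Wilson | Research | 2024 | 44309
Tina Johnson | Research | 2024 | 141697
Quinn Davis | Research | 2018 | 102148
Ivy Wilson | Marketing | 2018 | 121813
Peter Miller | Research | 2024 | 126998
Ivy Jones | Research | 2015 | 75933
Eve Johnson | Research | 2015 | 74858
Grace Jones | Research | 2022 | 89033
Ivy Williams | Research | 2019 | 83828
Tina Wilson | IT | 2022 | 148914
Grace Johnson | Engineering | 2024 | 79290
Alice Wilson | Engineering | 2015 | 91072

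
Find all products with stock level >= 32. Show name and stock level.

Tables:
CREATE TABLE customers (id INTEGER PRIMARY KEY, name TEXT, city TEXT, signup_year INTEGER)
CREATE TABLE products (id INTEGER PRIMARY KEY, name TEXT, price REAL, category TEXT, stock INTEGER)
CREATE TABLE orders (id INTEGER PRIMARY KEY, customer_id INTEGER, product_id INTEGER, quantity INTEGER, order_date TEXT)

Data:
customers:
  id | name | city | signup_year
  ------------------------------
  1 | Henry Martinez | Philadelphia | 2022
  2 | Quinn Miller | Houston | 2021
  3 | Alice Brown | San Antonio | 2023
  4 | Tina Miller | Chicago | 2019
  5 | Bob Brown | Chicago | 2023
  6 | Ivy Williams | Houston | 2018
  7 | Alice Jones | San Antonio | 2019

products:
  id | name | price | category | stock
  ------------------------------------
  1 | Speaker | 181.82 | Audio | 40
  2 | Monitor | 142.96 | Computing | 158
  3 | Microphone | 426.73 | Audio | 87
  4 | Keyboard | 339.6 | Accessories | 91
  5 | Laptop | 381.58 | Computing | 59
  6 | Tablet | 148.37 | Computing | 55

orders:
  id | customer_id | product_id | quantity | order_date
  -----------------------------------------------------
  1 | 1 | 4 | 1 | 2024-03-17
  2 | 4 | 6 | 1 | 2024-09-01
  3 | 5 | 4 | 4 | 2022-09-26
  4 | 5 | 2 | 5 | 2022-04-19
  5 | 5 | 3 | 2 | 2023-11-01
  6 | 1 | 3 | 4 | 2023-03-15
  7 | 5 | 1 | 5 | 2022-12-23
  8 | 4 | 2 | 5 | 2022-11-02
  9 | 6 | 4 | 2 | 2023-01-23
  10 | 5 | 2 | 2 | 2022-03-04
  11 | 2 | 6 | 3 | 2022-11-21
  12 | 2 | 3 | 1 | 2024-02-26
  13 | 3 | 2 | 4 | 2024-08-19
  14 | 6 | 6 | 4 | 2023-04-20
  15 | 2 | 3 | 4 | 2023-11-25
SELECT name, stock FROM products WHERE stock >= 32

Execution result:
name | stock
Speaker | 40
Monitor | 158
Microphone | 87
Keyboard | 91
Laptop | 59
Tablet | 55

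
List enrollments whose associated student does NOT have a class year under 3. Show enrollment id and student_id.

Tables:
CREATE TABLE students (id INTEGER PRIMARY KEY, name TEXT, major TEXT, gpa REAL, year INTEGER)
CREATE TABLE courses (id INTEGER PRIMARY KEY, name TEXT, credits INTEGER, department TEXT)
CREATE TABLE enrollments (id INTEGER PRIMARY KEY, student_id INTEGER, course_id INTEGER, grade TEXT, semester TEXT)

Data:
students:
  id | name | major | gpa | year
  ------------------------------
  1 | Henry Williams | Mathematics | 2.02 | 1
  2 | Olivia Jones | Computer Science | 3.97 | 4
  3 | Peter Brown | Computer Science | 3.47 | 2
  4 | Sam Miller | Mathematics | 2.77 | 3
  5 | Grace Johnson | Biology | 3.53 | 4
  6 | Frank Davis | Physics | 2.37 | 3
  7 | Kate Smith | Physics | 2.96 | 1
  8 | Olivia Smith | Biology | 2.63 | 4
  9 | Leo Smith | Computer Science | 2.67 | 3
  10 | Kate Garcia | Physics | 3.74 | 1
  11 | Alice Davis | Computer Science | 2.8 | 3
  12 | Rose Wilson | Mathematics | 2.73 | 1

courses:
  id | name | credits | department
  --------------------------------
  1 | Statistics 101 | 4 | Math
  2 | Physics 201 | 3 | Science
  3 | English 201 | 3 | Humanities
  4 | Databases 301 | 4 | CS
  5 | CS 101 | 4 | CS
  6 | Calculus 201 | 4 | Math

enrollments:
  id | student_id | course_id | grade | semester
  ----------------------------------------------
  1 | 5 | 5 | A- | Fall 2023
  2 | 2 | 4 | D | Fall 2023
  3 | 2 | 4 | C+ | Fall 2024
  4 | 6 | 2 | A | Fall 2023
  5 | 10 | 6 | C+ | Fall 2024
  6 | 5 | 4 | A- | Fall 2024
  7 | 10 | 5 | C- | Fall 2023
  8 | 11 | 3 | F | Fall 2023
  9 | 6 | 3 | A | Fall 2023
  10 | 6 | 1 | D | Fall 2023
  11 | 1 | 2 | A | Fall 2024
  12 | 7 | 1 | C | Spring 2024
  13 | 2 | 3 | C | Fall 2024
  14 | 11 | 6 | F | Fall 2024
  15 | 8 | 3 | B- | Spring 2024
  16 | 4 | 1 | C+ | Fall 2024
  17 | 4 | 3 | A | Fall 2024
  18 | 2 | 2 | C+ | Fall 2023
SELECT id, student_id FROM enrollments WHERE student_id NOT IN (SELECT id FROM students WHERE year < 3)

Execution result:
id | student_id
1 | 5
2 | 2
3 | 2
4 | 6
6 | 5
8 | 11
9 | 6
10 | 6
13 | 2
14 | 11
15 | 8
16 | 4
17 | 4
18 | 2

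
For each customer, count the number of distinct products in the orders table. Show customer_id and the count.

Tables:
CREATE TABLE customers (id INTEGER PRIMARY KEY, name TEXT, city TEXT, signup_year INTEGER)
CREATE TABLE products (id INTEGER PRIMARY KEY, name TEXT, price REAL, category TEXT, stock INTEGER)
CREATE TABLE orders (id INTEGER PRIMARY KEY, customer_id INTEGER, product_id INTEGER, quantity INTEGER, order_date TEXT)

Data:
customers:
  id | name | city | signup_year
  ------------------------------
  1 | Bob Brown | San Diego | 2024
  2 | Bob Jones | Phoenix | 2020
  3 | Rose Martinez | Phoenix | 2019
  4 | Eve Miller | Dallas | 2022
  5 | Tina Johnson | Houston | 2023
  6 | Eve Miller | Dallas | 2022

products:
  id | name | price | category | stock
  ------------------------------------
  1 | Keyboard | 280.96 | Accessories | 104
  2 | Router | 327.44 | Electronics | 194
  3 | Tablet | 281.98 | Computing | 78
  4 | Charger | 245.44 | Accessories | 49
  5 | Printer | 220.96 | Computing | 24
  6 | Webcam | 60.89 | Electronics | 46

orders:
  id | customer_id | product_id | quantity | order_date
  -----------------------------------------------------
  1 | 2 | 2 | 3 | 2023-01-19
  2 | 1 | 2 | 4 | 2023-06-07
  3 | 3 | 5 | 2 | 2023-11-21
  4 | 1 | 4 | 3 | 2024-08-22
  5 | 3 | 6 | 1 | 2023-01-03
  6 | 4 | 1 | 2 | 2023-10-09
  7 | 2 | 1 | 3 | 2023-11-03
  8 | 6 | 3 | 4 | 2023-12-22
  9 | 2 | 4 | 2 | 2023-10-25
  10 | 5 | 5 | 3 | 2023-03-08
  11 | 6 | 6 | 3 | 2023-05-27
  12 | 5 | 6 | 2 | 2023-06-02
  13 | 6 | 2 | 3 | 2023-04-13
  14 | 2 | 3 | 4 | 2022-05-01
SELECT customer_id, COUNT(DISTINCT product_id) AS distinct_product_count FROM orders GROUP BY customer_id

Execution result:
customer_id | distinct_product_count
1 | 2
2 | 4
3 | 2
4 | 1
5 | 2
6 | 3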